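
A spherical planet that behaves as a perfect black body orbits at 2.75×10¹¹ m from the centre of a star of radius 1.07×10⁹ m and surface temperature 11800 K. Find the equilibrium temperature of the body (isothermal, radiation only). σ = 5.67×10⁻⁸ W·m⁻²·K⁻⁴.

T ≈ 520 K

The star's surface emits σT_*⁴; at distance d the flux is S = σT_*⁴(R_*/d)².
S = 5.67×10⁻⁸·(11800)⁴·(1.07×10⁹/2.75×10¹¹)² = 16640 W/m².
For an isothermal sphere T⁴ = (1−a)S/(4σ) = 7.338×10¹⁰ K⁴.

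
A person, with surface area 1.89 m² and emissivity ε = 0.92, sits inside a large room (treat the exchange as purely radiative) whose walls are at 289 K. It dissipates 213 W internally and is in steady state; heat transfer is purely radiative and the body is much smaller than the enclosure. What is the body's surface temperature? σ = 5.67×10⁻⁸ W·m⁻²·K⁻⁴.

For a small grey body in a large enclosure, net radiated power = εσA(T⁴ − T_w⁴).
Steady state: P = εσA(T⁴ − T_w⁴) with A = 1.89 m².
T⁴ = P/(εσA) + T_w⁴ = 213/(0.92·5.67×10⁻⁸·1.890) + (289)⁴
    = 2.160×10⁹ + 6.976×10⁹ = 9.136×10⁹ K⁴.

T ≈ 309 K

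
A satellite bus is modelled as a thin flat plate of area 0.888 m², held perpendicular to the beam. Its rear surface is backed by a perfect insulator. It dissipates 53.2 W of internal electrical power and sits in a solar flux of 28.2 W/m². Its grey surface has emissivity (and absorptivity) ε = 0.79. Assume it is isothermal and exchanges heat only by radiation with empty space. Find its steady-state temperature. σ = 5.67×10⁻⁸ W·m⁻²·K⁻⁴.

At steady state, absorbed solar power + internal power = radiated power.
Absorbed: α·S·A_cross = 0.79·28.2·0.8880 = 19.78 W (cross-section A).
Total input = 19.78 + 53.2 = 72.98 W.
Radiated: εσ·A_surf·T⁴ with A_surf = A = 0.8880 m².
T⁴ = 72.98/(0.79·5.67×10⁻⁸·0.8880) = 1.835×10⁹ K⁴.

T ≈ 207 K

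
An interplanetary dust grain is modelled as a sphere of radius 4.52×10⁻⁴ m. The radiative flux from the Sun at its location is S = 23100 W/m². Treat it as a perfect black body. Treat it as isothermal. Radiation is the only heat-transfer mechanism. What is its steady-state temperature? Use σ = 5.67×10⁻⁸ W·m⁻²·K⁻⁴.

T ≈ 565 K

At equilibrium, absorbed power = emitted power.
Absorbing cross-section = πr² = 6.418×10⁻⁷ m²; emitting surface = 4πr² = 2.567×10⁻⁶ m² (ratio 4).
S·A_cross = εσ·A_surf·T⁴  ⇒  T⁴ = S/(4σ).
T⁴ = 1.00·23100/(4·5.67×10⁻⁸) = 1.019×10¹¹ K⁴.
T = (1.019×10¹¹)^(1/4).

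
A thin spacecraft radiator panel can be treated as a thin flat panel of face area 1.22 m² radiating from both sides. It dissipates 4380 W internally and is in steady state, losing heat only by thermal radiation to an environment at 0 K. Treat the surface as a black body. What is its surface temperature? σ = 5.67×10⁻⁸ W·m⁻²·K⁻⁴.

Steady state: internal power = radiated power, P = εσA T⁴.
Radiating area A = 2·1.22 = 2.440 m².
T⁴ = P/(εσA) = 4380/(1.0·5.67×10⁻⁸·2.440) = 3.166×10¹⁰ K⁴.
T = (3.166×10¹⁰)^(1/4).

T ≈ 422 K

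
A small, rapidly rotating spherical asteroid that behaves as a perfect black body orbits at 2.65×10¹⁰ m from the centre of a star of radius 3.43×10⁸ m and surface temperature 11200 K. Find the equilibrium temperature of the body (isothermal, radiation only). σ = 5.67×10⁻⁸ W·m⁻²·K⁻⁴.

The star's surface emits σT_*⁴; at distance d the flux is S = σT_*⁴(R_*/d)².
S = 5.67×10⁻⁸·(11200)⁴·(3.43×10⁸/2.65×10¹⁰)² = 1.495×10⁵ W/m².
For an isothermal sphere T⁴ = (1−a)S/(4σ) = 6.590×10¹¹ K⁴.

T ≈ 901 K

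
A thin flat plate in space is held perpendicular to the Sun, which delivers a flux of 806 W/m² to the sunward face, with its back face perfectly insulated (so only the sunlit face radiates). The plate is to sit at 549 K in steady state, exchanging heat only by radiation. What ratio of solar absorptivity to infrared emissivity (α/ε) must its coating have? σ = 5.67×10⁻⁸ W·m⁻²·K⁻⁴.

α/ε ≈ 6.39

Balance: αS·A = εσ·1A·T⁴ ⇒ α/ε = σT⁴/S.
α/ε = 5.67×10⁻⁸·(549)⁴/806 = 5.67×10⁻⁸·9.084×10¹⁰/806.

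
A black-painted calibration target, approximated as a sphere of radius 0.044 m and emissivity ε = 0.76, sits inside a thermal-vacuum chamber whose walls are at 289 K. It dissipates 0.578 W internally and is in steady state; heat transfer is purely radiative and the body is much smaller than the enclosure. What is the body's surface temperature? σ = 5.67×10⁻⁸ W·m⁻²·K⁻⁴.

For a small grey body in a large enclosure, net radiated power = εσA(T⁴ − T_w⁴).
Steady state: P = εσA(T⁴ − T_w⁴) with A = 4πr² = 0.02433 m².
T⁴ = P/(εσA) + T_w⁴ = 0.578/(0.76·5.67×10⁻⁸·0.02433) + (289)⁴
    = 5.513×10⁸ + 6.976×10⁹ = 7.527×10⁹ K⁴.

T ≈ 295 K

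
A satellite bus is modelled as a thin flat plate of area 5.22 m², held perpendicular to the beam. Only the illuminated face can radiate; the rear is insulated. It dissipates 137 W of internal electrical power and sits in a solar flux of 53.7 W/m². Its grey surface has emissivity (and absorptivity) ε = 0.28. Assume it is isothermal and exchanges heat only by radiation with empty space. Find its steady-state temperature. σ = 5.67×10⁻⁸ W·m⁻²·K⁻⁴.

At steady state, absorbed solar power + internal power = radiated power.
Absorbed: α·S·A_cross = 0.28·53.7·5.220 = 78.49 W (cross-section A).
Total input = 78.49 + 137 = 215.5 W.
Radiated: εσ·A_surf·T⁴ with A_surf = A = 5.220 m².
T⁴ = 215.5/(0.28·5.67×10⁻⁸·5.220) = 2.600×10⁹ K⁴.

T ≈ 226 K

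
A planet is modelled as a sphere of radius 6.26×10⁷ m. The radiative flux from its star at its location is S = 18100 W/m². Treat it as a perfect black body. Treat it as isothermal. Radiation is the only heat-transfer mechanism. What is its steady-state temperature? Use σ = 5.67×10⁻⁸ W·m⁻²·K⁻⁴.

T ≈ 532 K

At equilibrium, absorbed power = emitted power.
Absorbing cross-section = πr² = 1.231×10¹⁶ m²; emitting surface = 4πr² = 4.924×10¹⁶ m² (ratio 4).
S·A_cross = εσ·A_surf·T⁴  ⇒  T⁴ = S/(4σ).
T⁴ = 1.00·18100/(4·5.67×10⁻⁸) = 7.981×10¹⁰ K⁴.
T = (7.981×10¹⁰)^(1/4).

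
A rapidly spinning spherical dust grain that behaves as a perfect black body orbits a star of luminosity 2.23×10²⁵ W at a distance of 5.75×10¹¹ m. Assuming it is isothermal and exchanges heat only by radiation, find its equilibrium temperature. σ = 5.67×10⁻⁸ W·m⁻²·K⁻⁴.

First find the stellar flux at distance d: S = L/(4πd²) = 2.23×10²⁵/(4π·(5.75×10¹¹)²) = 5.367 W/m².
For an isothermal sphere, absorbed (1−a)S·πr² = emitted σ·4πr²·T⁴, so T⁴ = (1−a)S/(4σ).
T⁴ = 1.00·5.367/(4·5.67×10⁻⁸) = 2.367×10⁷ K⁴.

T ≈ 69.7 K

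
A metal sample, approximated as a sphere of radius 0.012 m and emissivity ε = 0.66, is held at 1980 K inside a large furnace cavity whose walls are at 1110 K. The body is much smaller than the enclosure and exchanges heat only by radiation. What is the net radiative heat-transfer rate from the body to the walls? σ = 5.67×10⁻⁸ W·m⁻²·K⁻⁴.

P_net ≈ 938 W

For a small grey body in a large enclosure: P_net = εσA(T_body⁴ − T_wall⁴).
A = 4πr² = 0.001810 m²; T_body⁴ − T_wall⁴ = 1.537×10¹³ − 1.518×10¹² = 1.385×10¹³ K⁴.
|P_net| = 0.66·5.67×10⁻⁸·0.001810·1.385×10¹³.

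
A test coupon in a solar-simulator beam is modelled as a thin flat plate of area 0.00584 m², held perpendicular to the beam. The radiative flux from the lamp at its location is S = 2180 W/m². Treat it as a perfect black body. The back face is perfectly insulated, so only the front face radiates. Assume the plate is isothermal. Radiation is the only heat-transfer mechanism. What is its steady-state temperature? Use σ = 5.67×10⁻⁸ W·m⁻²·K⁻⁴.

T ≈ 443 K

At equilibrium, absorbed power = emitted power.
Absorbing cross-section = A = 0.005840 m²; emitting surface = A = 0.005840 m² (ratio 1).
S·A_cross = εσ·A_surf·T⁴  ⇒  T⁴ = S/(1σ).
T⁴ = 1.00·2180/(1·5.67×10⁻⁸) = 3.845×10¹⁰ K⁴.
T = (3.845×10¹⁰)^(1/4).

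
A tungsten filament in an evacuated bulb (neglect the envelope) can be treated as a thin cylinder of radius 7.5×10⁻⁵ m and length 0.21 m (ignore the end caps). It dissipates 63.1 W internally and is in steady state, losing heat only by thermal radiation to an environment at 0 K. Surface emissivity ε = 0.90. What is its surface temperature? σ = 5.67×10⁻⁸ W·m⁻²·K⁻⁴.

T ≈ 1880 K

Steady state: internal power = radiated power, P = εσA T⁴.
Radiating area A = 2πrL = 9.896×10⁻⁵ m².
T⁴ = P/(εσA) = 63.1/(0.90·5.67×10⁻⁸·9.896×10⁻⁵) = 1.250×10¹³ K⁴.
T = (1.250×10¹³)^(1/4).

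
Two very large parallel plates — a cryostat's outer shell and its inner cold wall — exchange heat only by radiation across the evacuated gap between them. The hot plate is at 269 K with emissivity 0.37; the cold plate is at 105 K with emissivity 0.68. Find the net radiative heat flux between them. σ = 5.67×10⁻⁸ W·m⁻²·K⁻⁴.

For two infinite grey parallel plates, q = σ(T₁⁴ − T₂⁴)/(1/ε₁ + 1/ε₂ − 1).
T₁⁴ − T₂⁴ = 5.236×10⁹ − 1.216×10⁸ = 5.115×10⁹ K⁴.
1/ε₁ + 1/ε₂ − 1 = 2.703 + 1.471 − 1 = 3.173.
q = 5.67×10⁻⁸ × 5.115×10⁹ / 3.173.

q ≈ 91.4 W/m²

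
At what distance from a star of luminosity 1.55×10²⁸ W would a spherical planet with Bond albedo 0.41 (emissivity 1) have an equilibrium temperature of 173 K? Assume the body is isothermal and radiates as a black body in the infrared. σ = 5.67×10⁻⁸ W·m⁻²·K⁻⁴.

For an isothermal black-emitting sphere, (1−a)S·πr² = σ·4πr²·T⁴ ⇒ S = 4σT⁴/(1−a).
S = 4·5.67×10⁻⁸·(173)⁴/0.590 = 344.3 W/m².
Flux falls as S = L/(4πd²), so d = √(L/(4πS)) = √(1.55×10²⁸/(4π·344.3)).

d ≈ 1.89×10¹² m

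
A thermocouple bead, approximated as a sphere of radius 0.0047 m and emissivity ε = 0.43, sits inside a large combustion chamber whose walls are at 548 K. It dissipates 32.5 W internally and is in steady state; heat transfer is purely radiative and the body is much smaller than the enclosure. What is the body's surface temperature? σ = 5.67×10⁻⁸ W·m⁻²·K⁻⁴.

For a small grey body in a large enclosure, net radiated power = εσA(T⁴ − T_w⁴).
Steady state: P = εσA(T⁴ − T_w⁴) with A = 4πr² = 2.776×10⁻⁴ m².
T⁴ = P/(εσA) + T_w⁴ = 32.5/(0.43·5.67×10⁻⁸·2.776×10⁻⁴) + (548)⁴
    = 4.802×10¹² + 9.018×10¹⁰ = 4.892×10¹² K⁴.

T ≈ 1490 K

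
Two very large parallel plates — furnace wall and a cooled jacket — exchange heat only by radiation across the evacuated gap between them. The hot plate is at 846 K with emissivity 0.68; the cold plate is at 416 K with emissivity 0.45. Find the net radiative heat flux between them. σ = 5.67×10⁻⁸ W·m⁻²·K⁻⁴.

q ≈ 10200 W/m²

For two infinite grey parallel plates, q = σ(T₁⁴ − T₂⁴)/(1/ε₁ + 1/ε₂ − 1).
T₁⁴ − T₂⁴ = 5.122×10¹¹ − 2.995×10¹⁰ = 4.823×10¹¹ K⁴.
1/ε₁ + 1/ε₂ − 1 = 1.471 + 2.222 − 1 = 2.693.
q = 5.67×10⁻⁸ × 4.823×10¹¹ / 2.693.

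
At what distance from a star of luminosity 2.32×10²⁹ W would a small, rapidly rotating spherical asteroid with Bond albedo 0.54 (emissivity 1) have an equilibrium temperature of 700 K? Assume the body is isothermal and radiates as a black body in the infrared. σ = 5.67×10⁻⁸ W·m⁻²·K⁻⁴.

For an isothermal black-emitting sphere, (1−a)S·πr² = σ·4πr²·T⁴ ⇒ S = 4σT⁴/(1−a).
S = 4·5.67×10⁻⁸·(700)⁴/0.460 = 1.184×10⁵ W/m².
Flux falls as S = L/(4πd²), so d = √(L/(4πS)) = √(2.32×10²⁹/(4π·1.184×10⁵)).

d ≈ 3.95×10¹¹ m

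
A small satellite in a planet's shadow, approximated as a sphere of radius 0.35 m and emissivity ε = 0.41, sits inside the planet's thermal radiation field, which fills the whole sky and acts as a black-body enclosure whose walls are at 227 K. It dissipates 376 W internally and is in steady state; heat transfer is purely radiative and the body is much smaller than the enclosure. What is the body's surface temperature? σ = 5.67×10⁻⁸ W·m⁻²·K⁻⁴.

For a small grey body in a large enclosure, net radiated power = εσA(T⁴ − T_w⁴).
Steady state: P = εσA(T⁴ − T_w⁴) with A = 4πr² = 1.539 m².
T⁴ = P/(εσA) + T_w⁴ = 376/(0.41·5.67×10⁻⁸·1.539) + (227)⁴
    = 1.051×10¹⁰ + 2.655×10⁹ = 1.316×10¹⁰ K⁴.

T ≈ 339 K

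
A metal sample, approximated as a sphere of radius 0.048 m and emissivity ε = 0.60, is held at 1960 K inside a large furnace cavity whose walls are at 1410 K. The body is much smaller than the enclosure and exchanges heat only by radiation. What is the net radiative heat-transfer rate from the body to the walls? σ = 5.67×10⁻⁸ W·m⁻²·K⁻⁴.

For a small grey body in a large enclosure: P_net = εσA(T_body⁴ − T_wall⁴).
A = 4πr² = 0.02895 m²; T_body⁴ − T_wall⁴ = 1.476×10¹³ − 3.953×10¹² = 1.081×10¹³ K⁴.
|P_net| = 0.60·5.67×10⁻⁸·0.02895·1.081×10¹³.

P_net ≈ 10600 W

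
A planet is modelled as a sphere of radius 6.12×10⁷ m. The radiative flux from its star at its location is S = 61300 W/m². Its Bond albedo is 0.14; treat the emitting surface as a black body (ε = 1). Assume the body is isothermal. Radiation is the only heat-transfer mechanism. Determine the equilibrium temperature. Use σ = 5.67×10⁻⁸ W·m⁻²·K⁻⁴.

T ≈ 694 K

At equilibrium, absorbed power = emitted power.
Absorbing cross-section = πr² = 1.177×10¹⁶ m²; emitting surface = 4πr² = 4.707×10¹⁶ m² (ratio 4).
(1−a)S·A_cross = εσ·A_surf·T⁴  ⇒  T⁴ = (1−a)S/(4σ).
T⁴ = 0.860·61300/(4·5.67×10⁻⁸) = 2.324×10¹¹ K⁴.
T = (2.324×10¹¹)^(1/4).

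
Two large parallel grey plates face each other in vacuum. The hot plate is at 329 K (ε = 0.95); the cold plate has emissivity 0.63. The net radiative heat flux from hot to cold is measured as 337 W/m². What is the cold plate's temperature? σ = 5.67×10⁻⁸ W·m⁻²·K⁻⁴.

q = σ(T₁⁴ − T₂⁴)/(1/ε₁ + 1/ε₂ − 1); denominator = 1.640.
T₂⁴ = T₁⁴ − q·(1/ε₁+1/ε₂−1)/σ = 1.172×10¹⁰ − 337·1.640/5.67×10⁻⁸
    = 1.969×10⁹ K⁴.

T₂ ≈ 211 K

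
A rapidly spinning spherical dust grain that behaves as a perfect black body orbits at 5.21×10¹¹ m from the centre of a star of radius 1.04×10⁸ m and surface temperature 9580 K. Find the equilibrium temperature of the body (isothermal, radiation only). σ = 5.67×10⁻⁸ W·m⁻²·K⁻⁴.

The star's surface emits σT_*⁴; at distance d the flux is S = σT_*⁴(R_*/d)².
S = 5.67×10⁻⁸·(9580)⁴·(1.04×10⁸/5.21×10¹¹)² = 19.03 W/m².
For an isothermal sphere T⁴ = (1−a)S/(4σ) = 8.391×10⁷ K⁴.

T ≈ 95.7 K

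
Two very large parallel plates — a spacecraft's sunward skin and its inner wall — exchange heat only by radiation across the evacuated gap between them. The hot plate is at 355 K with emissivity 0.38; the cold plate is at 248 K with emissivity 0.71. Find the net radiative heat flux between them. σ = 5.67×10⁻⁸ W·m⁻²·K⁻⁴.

For two infinite grey parallel plates, q = σ(T₁⁴ − T₂⁴)/(1/ε₁ + 1/ε₂ − 1).
T₁⁴ − T₂⁴ = 1.588×10¹⁰ − 3.783×10⁹ = 1.210×10¹⁰ K⁴.
1/ε₁ + 1/ε₂ − 1 = 2.632 + 1.408 − 1 = 3.040.
q = 5.67×10⁻⁸ × 1.210×10¹⁰ / 3.040.

q ≈ 226 W/m²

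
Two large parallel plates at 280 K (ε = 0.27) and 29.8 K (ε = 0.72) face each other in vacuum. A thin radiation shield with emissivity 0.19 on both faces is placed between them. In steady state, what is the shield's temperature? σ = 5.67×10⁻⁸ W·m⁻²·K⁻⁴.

T_s ≈ 225 K

In steady state the net flux on the hot side equals that on the cold side.
σ(T₁⁴−T_s⁴)/D₁ = σ(T_s⁴−T₂⁴)/D₂, with D₁ = 1/ε₁+1/ε_s−1 = 7.967, D₂ = 1/ε_s+1/ε₂−1 = 5.652.
Solve for T_s⁴: T_s⁴ = (D₂·T₁⁴ + D₁·T₂⁴)/(D₁+D₂) = 2.551×10⁹ K⁴.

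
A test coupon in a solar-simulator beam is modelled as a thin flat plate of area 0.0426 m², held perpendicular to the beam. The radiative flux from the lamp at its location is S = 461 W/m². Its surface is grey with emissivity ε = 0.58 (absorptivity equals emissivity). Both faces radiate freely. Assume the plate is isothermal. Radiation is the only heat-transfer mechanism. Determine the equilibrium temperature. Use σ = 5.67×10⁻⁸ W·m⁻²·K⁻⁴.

At equilibrium, absorbed power = emitted power.
Absorbing cross-section = A = 0.04260 m²; emitting surface = 2A = 0.08520 m² (ratio 2).
εS·A_cross = εσ·A_surf·T⁴  ⇒  T⁴ = S/(2σ)   (ε cancels).
T⁴ = 461/(2·5.67×10⁻⁸) = 4.065×10⁹ K⁴.
T = (4.065×10⁹)^(1/4).

T ≈ 253 K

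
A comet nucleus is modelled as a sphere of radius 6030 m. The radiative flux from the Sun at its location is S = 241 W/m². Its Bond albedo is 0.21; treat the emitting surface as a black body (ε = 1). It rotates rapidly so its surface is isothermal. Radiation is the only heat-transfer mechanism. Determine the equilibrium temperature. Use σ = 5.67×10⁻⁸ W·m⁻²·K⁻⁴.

At equilibrium, absorbed power = emitted power.
Absorbing cross-section = πr² = 1.142×10⁸ m²; emitting surface = 4πr² = 4.569×10⁸ m² (ratio 4).
(1−a)S·A_cross = εσ·A_surf·T⁴  ⇒  T⁴ = (1−a)S/(4σ).
T⁴ = 0.790·241/(4·5.67×10⁻⁸) = 8.395×10⁸ K⁴.
T = (8.395×10⁸)^(1/4).

T ≈ 170 K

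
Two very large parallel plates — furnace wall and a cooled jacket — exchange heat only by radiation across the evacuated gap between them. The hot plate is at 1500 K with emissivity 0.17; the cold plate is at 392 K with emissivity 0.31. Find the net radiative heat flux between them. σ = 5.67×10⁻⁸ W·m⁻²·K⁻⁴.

q ≈ 35200 W/m²

For two infinite grey parallel plates, q = σ(T₁⁴ − T₂⁴)/(1/ε₁ + 1/ε₂ − 1).
T₁⁴ − T₂⁴ = 5.062×10¹² − 2.361×10¹⁰ = 5.039×10¹² K⁴.
1/ε₁ + 1/ε₂ − 1 = 5.882 + 3.226 − 1 = 8.108.
q = 5.67×10⁻⁸ × 5.039×10¹² / 8.108.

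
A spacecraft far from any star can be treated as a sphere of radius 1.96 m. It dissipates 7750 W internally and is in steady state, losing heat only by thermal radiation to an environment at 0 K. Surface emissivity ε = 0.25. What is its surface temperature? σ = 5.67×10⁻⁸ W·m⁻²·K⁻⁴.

T ≈ 326 K

Steady state: internal power = radiated power, P = εσA T⁴.
Radiating area A = 4πr² = 48.27 m².
T⁴ = P/(εσA) = 7750/(0.25·5.67×10⁻⁸·48.27) = 1.133×10¹⁰ K⁴.
T = (1.133×10¹⁰)^(1/4).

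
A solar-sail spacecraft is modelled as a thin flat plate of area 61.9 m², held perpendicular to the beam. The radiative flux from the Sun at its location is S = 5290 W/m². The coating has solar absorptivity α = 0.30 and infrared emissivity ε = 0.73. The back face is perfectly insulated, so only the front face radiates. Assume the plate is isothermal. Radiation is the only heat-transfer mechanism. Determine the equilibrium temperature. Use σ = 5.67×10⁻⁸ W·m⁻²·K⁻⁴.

T ≈ 443 K

At equilibrium, absorbed power = emitted power.
Absorbing cross-section = A = 61.90 m²; emitting surface = A = 61.90 m² (ratio 1).
αS·A_cross = εσ·A_surf·T⁴  ⇒  T⁴ = αS/(ε·1σ).
T⁴ = 0.300·5290/(0.73·1·5.67×10⁻⁸) = 3.834×10¹⁰ K⁴.
T = (3.834×10¹⁰)^(1/4).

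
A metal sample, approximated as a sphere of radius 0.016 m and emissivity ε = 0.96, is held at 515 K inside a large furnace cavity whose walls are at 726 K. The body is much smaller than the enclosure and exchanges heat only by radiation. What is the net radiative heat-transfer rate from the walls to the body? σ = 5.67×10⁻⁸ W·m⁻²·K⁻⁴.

For a small grey body in a large enclosure: P_net = εσA(T_body⁴ − T_wall⁴).
A = 4πr² = 0.003217 m²; T_body⁴ − T_wall⁴ = 7.034×10¹⁰ − 2.778×10¹¹ = -2.075×10¹¹ K⁴.
|P_net| = 0.96·5.67×10⁻⁸·0.003217·2.075×10¹¹.

P_net ≈ 36.3 W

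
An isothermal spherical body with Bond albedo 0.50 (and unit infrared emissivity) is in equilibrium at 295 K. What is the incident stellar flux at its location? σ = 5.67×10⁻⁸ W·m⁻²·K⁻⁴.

S ≈ 3440 W/m²

(1−a)S·πr² = σ·4πr²·T⁴ ⇒ S = 4σT⁴/(1−a).
S = 4·5.67×10⁻⁸·7.573×10⁹/0.500.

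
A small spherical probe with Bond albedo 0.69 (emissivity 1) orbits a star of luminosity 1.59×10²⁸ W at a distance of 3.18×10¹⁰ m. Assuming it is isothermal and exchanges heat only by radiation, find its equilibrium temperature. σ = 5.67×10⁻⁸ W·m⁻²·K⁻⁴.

T ≈ 1140 K

First find the stellar flux at distance d: S = L/(4πd²) = 1.59×10²⁸/(4π·(3.18×10¹⁰)²) = 1.251×10⁶ W/m².
For an isothermal sphere, absorbed (1−a)S·πr² = emitted σ·4πr²·T⁴, so T⁴ = (1−a)S/(4σ).
T⁴ = 0.310·1.251×10⁶/(4·5.67×10⁻⁸) = 1.710×10¹² K⁴.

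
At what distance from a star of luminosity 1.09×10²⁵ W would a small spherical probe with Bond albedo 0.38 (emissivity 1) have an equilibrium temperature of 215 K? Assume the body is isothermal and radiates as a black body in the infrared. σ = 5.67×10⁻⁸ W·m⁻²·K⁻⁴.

d ≈ 3.33×10¹⁰ m

For an isothermal black-emitting sphere, (1−a)S·πr² = σ·4πr²·T⁴ ⇒ S = 4σT⁴/(1−a).
S = 4·5.67×10⁻⁸·(215)⁴/0.620 = 781.6 W/m².
Flux falls as S = L/(4πd²), so d = √(L/(4πS)) = √(1.09×10²⁵/(4π·781.6)).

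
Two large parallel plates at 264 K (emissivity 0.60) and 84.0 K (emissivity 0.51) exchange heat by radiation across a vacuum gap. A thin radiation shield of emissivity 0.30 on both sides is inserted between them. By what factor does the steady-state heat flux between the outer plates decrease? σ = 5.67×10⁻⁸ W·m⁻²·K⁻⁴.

factor ≈ 3.16

Without shield: q₀ = σΔ(T⁴)/(1/ε₁+1/ε₂−1) with denominator 2.627.
With shield the two gaps are in series; the resistances add: (1/ε₁+1/ε_s−1)+(1/ε_s+1/ε₂−1) = 4.000+4.294 = 8.294.
Heat-flux ratio q₀/q = 8.294/2.627.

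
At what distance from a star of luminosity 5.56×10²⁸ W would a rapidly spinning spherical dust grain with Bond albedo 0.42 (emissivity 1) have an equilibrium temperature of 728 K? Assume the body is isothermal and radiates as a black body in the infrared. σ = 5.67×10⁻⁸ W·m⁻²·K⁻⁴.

d ≈ 2.01×10¹¹ m

For an isothermal black-emitting sphere, (1−a)S·πr² = σ·4πr²·T⁴ ⇒ S = 4σT⁴/(1−a).
S = 4·5.67×10⁻⁸·(728)⁴/0.580 = 1.098×10⁵ W/m².
Flux falls as S = L/(4πd²), so d = √(L/(4πS)) = √(5.56×10²⁸/(4π·1.098×10⁵)).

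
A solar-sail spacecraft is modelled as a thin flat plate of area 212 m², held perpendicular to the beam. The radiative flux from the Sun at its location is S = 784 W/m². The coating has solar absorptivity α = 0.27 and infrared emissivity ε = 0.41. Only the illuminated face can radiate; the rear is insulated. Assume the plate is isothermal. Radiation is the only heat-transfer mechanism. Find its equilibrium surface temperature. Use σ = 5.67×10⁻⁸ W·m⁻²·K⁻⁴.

At equilibrium, absorbed power = emitted power.
Absorbing cross-section = A = 212.0 m²; emitting surface = A = 212.0 m² (ratio 1).
αS·A_cross = εσ·A_surf·T⁴  ⇒  T⁴ = αS/(ε·1σ).
T⁴ = 0.270·784/(0.41·1·5.67×10⁻⁸) = 9.106×10⁹ K⁴.
T = (9.106×10⁹)^(1/4).

T ≈ 309 K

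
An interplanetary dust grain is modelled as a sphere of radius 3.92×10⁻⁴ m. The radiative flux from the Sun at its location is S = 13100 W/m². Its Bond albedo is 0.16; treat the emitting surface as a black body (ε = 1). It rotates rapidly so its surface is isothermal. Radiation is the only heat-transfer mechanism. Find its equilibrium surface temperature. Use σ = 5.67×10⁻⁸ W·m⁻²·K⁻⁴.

At equilibrium, absorbed power = emitted power.
Absorbing cross-section = πr² = 4.827×10⁻⁷ m²; emitting surface = 4πr² = 1.931×10⁻⁶ m² (ratio 4).
(1−a)S·A_cross = εσ·A_surf·T⁴  ⇒  T⁴ = (1−a)S/(4σ).
T⁴ = 0.840·13100/(4·5.67×10⁻⁸) = 4.852×10¹⁰ K⁴.
T = (4.852×10¹⁰)^(1/4).

T ≈ 469 K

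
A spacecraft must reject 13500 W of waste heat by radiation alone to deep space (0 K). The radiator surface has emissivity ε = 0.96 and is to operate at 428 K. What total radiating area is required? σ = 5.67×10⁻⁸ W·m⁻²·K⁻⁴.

P = εσA T⁴ ⇒ A = P/(εσT⁴).
T⁴ = 3.356×10¹⁰ K⁴.
A = 13500/(0.96 × 5.67×10⁻⁸ × 3.356×10¹⁰).

A ≈ 7.39 m²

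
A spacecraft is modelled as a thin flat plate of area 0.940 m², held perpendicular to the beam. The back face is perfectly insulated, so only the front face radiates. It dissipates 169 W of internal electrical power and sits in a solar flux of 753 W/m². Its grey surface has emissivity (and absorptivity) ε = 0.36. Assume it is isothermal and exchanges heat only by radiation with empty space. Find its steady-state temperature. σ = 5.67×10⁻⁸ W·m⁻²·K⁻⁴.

T ≈ 386 K

At steady state, absorbed solar power + internal power = radiated power.
Absorbed: α·S·A_cross = 0.36·753·0.9400 = 254.8 W (cross-section A).
Total input = 254.8 + 169 = 423.8 W.
Radiated: εσ·A_surf·T⁴ with A_surf = A = 0.9400 m².
T⁴ = 423.8/(0.36·5.67×10⁻⁸·0.9400) = 2.209×10¹⁰ K⁴.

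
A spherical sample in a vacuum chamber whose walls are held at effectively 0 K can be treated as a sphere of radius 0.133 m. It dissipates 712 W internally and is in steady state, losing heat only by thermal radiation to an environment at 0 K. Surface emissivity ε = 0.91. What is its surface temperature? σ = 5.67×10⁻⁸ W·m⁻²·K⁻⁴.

Steady state: internal power = radiated power, P = εσA T⁴.
Radiating area A = 4πr² = 0.2223 m².
T⁴ = P/(εσA) = 712/(0.91·5.67×10⁻⁸·0.2223) = 6.208×10¹⁰ K⁴.
T = (6.208×10¹⁰)^(1/4).

T ≈ 499 K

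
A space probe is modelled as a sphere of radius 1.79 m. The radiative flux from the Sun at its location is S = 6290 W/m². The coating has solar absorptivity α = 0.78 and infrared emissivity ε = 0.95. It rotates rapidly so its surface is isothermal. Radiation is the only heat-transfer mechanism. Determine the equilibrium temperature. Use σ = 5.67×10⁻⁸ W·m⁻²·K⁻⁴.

T ≈ 388 K

At equilibrium, absorbed power = emitted power.
Absorbing cross-section = πr² = 10.07 m²; emitting surface = 4πr² = 40.26 m² (ratio 4).
αS·A_cross = εσ·A_surf·T⁴  ⇒  T⁴ = αS/(ε·4σ).
T⁴ = 0.780·6290/(0.95·4·5.67×10⁻⁸) = 2.277×10¹⁰ K⁴.
T = (2.277×10¹⁰)^(1/4).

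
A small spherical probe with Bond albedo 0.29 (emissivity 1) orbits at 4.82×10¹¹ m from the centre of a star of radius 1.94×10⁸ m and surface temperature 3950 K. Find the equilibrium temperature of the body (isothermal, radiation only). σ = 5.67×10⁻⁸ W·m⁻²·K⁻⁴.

T ≈ 51.4 K

The star's surface emits σT_*⁴; at distance d the flux is S = σT_*⁴(R_*/d)².
S = 5.67×10⁻⁸·(3950)⁴·(1.94×10⁸/4.82×10¹¹)² = 2.236 W/m².
For an isothermal sphere T⁴ = (1−a)S/(4σ) = 7.000×10⁶ K⁴.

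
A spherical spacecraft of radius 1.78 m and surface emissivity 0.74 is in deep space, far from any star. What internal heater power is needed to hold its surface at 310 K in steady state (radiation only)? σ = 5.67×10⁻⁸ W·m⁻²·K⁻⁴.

P = εσ·4πr²·T⁴.
4πr² = 39.82 m²; T⁴ = 9.235×10⁹ K⁴.
P = 0.74·5.67×10⁻⁸·39.82·9.235×10⁹.

P ≈ 15400 W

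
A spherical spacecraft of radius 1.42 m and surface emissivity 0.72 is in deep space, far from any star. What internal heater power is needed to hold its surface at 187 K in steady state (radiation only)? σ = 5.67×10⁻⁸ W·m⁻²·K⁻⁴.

P ≈ 1260 W

P = εσ·4πr²·T⁴.
4πr² = 25.34 m²; T⁴ = 1.223×10⁹ K⁴.
P = 0.72·5.67×10⁻⁸·25.34·1.223×10⁹.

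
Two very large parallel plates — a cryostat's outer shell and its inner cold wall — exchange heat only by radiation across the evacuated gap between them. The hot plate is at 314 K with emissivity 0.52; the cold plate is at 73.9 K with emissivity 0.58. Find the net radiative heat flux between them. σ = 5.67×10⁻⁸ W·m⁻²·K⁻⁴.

q ≈ 208 W/m²

For two infinite grey parallel plates, q = σ(T₁⁴ − T₂⁴)/(1/ε₁ + 1/ε₂ − 1).
T₁⁴ − T₂⁴ = 9.721×10⁹ − 2.982×10⁷ = 9.691×10⁹ K⁴.
1/ε₁ + 1/ε₂ − 1 = 1.923 + 1.724 − 1 = 2.647.
q = 5.67×10⁻⁸ × 9.691×10⁹ / 2.647.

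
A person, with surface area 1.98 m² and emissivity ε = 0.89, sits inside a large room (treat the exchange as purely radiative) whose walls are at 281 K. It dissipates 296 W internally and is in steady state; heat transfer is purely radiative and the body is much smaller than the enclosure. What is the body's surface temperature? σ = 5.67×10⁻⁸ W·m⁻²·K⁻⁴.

T ≈ 310 K

For a small grey body in a large enclosure, net radiated power = εσA(T⁴ − T_w⁴).
Steady state: P = εσA(T⁴ − T_w⁴) with A = 1.98 m².
T⁴ = P/(εσA) + T_w⁴ = 296/(0.89·5.67×10⁻⁸·1.980) + (281)⁴
    = 2.962×10⁹ + 6.235×10⁹ = 9.197×10⁹ K⁴.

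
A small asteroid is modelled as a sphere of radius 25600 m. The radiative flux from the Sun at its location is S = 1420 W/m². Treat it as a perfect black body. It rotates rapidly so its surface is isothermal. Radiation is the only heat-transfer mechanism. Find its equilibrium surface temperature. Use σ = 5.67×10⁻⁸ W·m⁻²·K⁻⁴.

T ≈ 281 K

At equilibrium, absorbed power = emitted power.
Absorbing cross-section = πr² = 2.059×10⁹ m²; emitting surface = 4πr² = 8.235×10⁹ m² (ratio 4).
S·A_cross = εσ·A_surf·T⁴  ⇒  T⁴ = S/(4σ).
T⁴ = 1.00·1420/(4·5.67×10⁻⁸) = 6.261×10⁹ K⁴.
T = (6.261×10⁹)^(1/4).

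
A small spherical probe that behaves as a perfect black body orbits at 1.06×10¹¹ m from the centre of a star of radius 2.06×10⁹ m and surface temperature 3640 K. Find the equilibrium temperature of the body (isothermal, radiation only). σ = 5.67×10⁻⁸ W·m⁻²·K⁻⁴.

T ≈ 359 K

The star's surface emits σT_*⁴; at distance d the flux is S = σT_*⁴(R_*/d)².
S = 5.67×10⁻⁸·(3640)⁴·(2.06×10⁹/1.06×10¹¹)² = 3759 W/m².
For an isothermal sphere T⁴ = (1−a)S/(4σ) = 1.658×10¹⁰ K⁴.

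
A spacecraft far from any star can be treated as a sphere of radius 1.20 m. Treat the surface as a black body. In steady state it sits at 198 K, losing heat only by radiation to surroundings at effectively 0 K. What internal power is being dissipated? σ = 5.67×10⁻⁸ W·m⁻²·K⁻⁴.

Steady state: P = εσA T⁴.
A = 4πr² = 18.10 m²; T⁴ = (198)⁴ = 1.537×10⁹ K⁴.
P = 1.0 × 5.67×10⁻⁸ × 18.10 × 1.537×10⁹.

P ≈ 1580 W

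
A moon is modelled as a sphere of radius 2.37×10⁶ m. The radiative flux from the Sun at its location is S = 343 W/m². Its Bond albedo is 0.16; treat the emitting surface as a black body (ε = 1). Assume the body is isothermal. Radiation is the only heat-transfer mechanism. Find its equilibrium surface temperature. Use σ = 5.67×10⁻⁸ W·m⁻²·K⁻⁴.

T ≈ 189 K

At equilibrium, absorbed power = emitted power.
Absorbing cross-section = πr² = 1.765×10¹³ m²; emitting surface = 4πr² = 7.058×10¹³ m² (ratio 4).
(1−a)S·A_cross = εσ·A_surf·T⁴  ⇒  T⁴ = (1−a)S/(4σ).
T⁴ = 0.840·343/(4·5.67×10⁻⁸) = 1.270×10⁹ K⁴.
T = (1.270×10⁹)^(1/4).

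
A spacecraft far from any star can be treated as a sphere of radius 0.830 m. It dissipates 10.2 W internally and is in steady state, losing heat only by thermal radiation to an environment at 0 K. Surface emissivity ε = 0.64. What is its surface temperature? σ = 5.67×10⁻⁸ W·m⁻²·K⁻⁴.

T ≈ 75.5 K

Steady state: internal power = radiated power, P = εσA T⁴.
Radiating area A = 4πr² = 8.657 m².
T⁴ = P/(εσA) = 10.2/(0.64·5.67×10⁻⁸·8.657) = 3.247×10⁷ K⁴.
T = (3.247×10⁷)^(1/4).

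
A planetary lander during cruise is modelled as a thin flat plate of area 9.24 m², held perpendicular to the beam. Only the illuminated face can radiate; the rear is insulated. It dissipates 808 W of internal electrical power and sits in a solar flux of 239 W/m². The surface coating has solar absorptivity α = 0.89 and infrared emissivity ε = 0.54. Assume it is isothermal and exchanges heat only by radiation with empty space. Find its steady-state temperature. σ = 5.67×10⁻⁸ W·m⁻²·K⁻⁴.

At steady state, absorbed solar power + internal power = radiated power.
Absorbed: α·S·A_cross = 0.89·239·9.240 = 1965 W (cross-section A).
Total input = 1965 + 808 = 2773 W.
Radiated: εσ·A_surf·T⁴ with A_surf = A = 9.240 m².
T⁴ = 2773/(0.54·5.67×10⁻⁸·9.240) = 9.803×10⁹ K⁴.

T ≈ 315 K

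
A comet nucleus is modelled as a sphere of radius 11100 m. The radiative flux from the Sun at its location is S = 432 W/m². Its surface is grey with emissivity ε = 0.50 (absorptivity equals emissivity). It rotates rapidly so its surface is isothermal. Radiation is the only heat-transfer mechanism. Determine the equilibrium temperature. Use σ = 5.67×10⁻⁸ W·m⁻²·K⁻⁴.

At equilibrium, absorbed power = emitted power.
Absorbing cross-section = πr² = 3.871×10⁸ m²; emitting surface = 4πr² = 1.548×10⁹ m² (ratio 4).
εS·A_cross = εσ·A_surf·T⁴  ⇒  T⁴ = S/(4σ)   (ε cancels).
T⁴ = 432/(4·5.67×10⁻⁸) = 1.905×10⁹ K⁴.
T = (1.905×10⁹)^(1/4).

T ≈ 209 K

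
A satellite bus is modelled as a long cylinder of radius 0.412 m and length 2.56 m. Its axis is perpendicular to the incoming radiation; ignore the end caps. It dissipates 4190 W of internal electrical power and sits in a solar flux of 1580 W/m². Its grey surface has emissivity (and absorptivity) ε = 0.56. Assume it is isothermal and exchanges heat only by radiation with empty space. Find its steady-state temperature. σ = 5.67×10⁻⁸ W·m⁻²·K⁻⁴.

T ≈ 412 K

At steady state, absorbed solar power + internal power = radiated power.
Absorbed: α·S·A_cross = 0.56·1580·2.109 = 1866 W (cross-section 2rL).
Total input = 1866 + 4190 = 6056 W.
Radiated: εσ·A_surf·T⁴ with A_surf = 2πrL = 6.627 m².
T⁴ = 6056/(0.56·5.67×10⁻⁸·6.627) = 2.878×10¹⁰ K⁴.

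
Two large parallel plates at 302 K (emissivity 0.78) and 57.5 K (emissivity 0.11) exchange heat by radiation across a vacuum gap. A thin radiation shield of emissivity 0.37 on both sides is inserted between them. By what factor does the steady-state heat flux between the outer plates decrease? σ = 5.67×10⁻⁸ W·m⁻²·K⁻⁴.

Without shield: q₀ = σΔ(T⁴)/(1/ε₁+1/ε₂−1) with denominator 9.373.
With shield the two gaps are in series; the resistances add: (1/ε₁+1/ε_s−1)+(1/ε_s+1/ε₂−1) = 2.985+10.79 = 13.78.
Heat-flux ratio q₀/q = 13.78/9.373.

factor ≈ 1.47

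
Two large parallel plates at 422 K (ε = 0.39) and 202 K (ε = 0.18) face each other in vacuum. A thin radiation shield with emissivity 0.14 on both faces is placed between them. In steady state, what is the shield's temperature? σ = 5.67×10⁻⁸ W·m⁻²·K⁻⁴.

T_s ≈ 371 K

In steady state the net flux on the hot side equals that on the cold side.
σ(T₁⁴−T_s⁴)/D₁ = σ(T_s⁴−T₂⁴)/D₂, with D₁ = 1/ε₁+1/ε_s−1 = 8.707, D₂ = 1/ε_s+1/ε₂−1 = 11.70.
Solve for T_s⁴: T_s⁴ = (D₂·T₁⁴ + D₁·T₂⁴)/(D₁+D₂) = 1.889×10¹⁰ K⁴.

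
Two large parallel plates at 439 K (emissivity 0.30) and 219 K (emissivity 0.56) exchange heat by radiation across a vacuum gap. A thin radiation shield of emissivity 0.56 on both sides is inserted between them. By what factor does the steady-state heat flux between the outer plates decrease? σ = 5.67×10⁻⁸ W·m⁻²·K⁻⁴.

factor ≈ 1.62

Without shield: q₀ = σΔ(T⁴)/(1/ε₁+1/ε₂−1) with denominator 4.119.
With shield the two gaps are in series; the resistances add: (1/ε₁+1/ε_s−1)+(1/ε_s+1/ε₂−1) = 4.119+2.571 = 6.690.
Heat-flux ratio q₀/q = 6.690/4.119.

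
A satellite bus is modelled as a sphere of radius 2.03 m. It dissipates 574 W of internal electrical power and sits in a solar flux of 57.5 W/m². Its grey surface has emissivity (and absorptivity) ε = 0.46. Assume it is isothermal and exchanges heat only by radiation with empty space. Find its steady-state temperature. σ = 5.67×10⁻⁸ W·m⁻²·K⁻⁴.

T ≈ 161 K

At steady state, absorbed solar power + internal power = radiated power.
Absorbed: α·S·A_cross = 0.46·57.5·12.95 = 342.4 W (cross-section πr²).
Total input = 342.4 + 574 = 916.4 W.
Radiated: εσ·A_surf·T⁴ with A_surf = 4πr² = 51.78 m².
T⁴ = 916.4/(0.46·5.67×10⁻⁸·51.78) = 6.785×10⁸ K⁴.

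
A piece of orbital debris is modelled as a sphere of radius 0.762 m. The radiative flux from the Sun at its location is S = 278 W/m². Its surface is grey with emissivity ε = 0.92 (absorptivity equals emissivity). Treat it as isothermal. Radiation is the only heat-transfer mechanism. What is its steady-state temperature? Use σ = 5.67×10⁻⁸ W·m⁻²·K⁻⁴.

At equilibrium, absorbed power = emitted power.
Absorbing cross-section = πr² = 1.824 m²; emitting surface = 4πr² = 7.297 m² (ratio 4).
εS·A_cross = εσ·A_surf·T⁴  ⇒  T⁴ = S/(4σ)   (ε cancels).
T⁴ = 278/(4·5.67×10⁻⁸) = 1.226×10⁹ K⁴.
T = (1.226×10⁹)^(1/4).

T ≈ 187 K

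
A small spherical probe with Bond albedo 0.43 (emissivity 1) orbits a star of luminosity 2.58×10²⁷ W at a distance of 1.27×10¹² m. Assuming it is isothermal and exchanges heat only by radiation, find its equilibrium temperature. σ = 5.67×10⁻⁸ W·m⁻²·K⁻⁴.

First find the stellar flux at distance d: S = L/(4πd²) = 2.58×10²⁷/(4π·(1.27×10¹²)²) = 127.3 W/m².
For an isothermal sphere, absorbed (1−a)S·πr² = emitted σ·4πr²·T⁴, so T⁴ = (1−a)S/(4σ).
T⁴ = 0.570·127.3/(4·5.67×10⁻⁸) = 3.199×10⁸ K⁴.

T ≈ 134 K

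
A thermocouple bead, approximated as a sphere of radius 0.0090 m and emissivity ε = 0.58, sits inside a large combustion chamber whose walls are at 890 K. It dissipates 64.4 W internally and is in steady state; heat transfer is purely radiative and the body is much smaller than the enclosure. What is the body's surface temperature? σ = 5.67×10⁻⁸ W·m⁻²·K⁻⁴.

For a small grey body in a large enclosure, net radiated power = εσA(T⁴ − T_w⁴).
Steady state: P = εσA(T⁴ − T_w⁴) with A = 4πr² = 0.001018 m².
T⁴ = P/(εσA) + T_w⁴ = 64.4/(0.58·5.67×10⁻⁸·0.001018) + (890)⁴
    = 1.924×10¹² + 6.274×10¹¹ = 2.551×10¹² K⁴.

T ≈ 1260 K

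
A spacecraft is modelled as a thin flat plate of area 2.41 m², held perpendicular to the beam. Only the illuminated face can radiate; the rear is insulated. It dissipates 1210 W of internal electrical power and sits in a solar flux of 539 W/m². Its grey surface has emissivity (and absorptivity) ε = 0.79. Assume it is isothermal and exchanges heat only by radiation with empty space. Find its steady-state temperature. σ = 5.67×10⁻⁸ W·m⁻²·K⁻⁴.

T ≈ 379 K

At steady state, absorbed solar power + internal power = radiated power.
Absorbed: α·S·A_cross = 0.79·539·2.410 = 1026 W (cross-section A).
Total input = 1026 + 1210 = 2236 W.
Radiated: εσ·A_surf·T⁴ with A_surf = A = 2.410 m².
T⁴ = 2236/(0.79·5.67×10⁻⁸·2.410) = 2.071×10¹⁰ K⁴.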